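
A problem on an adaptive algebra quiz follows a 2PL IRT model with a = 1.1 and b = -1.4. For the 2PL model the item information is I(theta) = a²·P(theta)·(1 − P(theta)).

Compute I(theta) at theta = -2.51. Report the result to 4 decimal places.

0.2128

P = 1/(1+e^{1.2210}) = 0.2278
P(1−P) = 0.2278 × 0.7722 = 0.1759
I = a² × P(1−P) = 1.1² × 0.1759 = 0.21282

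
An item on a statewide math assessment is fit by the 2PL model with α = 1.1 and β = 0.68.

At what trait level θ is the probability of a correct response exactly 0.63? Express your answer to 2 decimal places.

1.16

P(θ) = 1 / (1 + exp(−α(θ − β)))
logit = ln(0.6300/0.3700) = 0.5322
θ = β + logit/(α) = 0.68 + 0.5322/1.1000 = 1.1638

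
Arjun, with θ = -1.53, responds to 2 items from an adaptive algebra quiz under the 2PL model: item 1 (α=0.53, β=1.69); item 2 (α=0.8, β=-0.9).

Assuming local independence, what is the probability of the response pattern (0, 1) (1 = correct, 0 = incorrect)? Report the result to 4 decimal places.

P(θ) = 1 / (1 + exp(−α(θ − β)))
P_1 = 1/(1+e^{1.7066}) = 0.1536
P_2 = 1/(1+e^{0.5040}) = 0.3766
L = (1−P_1) × P_2 = 0.8464 × 0.3766 = 0.31875

0.3188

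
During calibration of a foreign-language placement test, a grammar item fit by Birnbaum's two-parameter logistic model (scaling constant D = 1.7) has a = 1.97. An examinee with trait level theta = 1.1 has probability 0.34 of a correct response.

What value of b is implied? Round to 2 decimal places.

P(theta) = 1 / (1 + exp(−D·a(theta − b)))
logit(0.34) = ln(0.34/0.66) = -0.6633
b = theta − logit/(1.7·a) = 1.1 − (-0.6633)/3.3490 = 1.2981

1.30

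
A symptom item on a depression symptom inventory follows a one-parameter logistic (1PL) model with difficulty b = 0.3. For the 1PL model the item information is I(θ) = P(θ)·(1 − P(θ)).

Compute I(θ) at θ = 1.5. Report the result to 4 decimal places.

0.1779

P = 1/(1+e^{-1.2000}) = 0.7685
P(1−P) = 0.7685 × 0.2315 = 0.1779
I = P(1−P) = 0.17789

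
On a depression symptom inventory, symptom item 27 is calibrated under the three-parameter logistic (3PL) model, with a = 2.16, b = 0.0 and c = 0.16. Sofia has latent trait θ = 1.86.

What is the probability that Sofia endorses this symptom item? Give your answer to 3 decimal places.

P(θ) = c + (1 − c) · 1 / (1 + exp(−a(θ − b)))
Exponent: 2.16 × (1.86 − 0.0) = 4.0176
1/(1 + e^{-4.0176}) = 0.9823
P = 0.16 + 0.84 × 0.9823 = 0.9852

0.985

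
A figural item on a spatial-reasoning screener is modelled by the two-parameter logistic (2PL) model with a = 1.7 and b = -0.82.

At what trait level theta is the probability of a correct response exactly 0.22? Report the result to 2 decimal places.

-1.56

P(theta) = 1 / (1 + exp(−a(theta − b)))
logit = ln(0.2200/0.7800) = -1.2657
theta = b + logit/(a) = -0.82 + (-1.2657)/1.7000 = -1.5645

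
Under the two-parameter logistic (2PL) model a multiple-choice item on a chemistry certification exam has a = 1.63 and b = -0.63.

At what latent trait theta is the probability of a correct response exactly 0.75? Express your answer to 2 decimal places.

P(theta) = 1 / (1 + exp(−a(theta − b)))
logit = ln(0.7500/0.2500) = 1.0986
theta = b + logit/(a) = -0.63 + 1.0986/1.6300 = 0.0440

0.04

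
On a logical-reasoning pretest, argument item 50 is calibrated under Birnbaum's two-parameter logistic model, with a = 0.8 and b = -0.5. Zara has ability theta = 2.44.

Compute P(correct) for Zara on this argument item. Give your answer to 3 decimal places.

P(theta) = 1 / (1 + exp(−a(theta − b)))
Exponent: 0.8 × (2.44 − (-0.5)) = 2.3520
1/(1 + e^{-2.3520}) = 0.9131

0.913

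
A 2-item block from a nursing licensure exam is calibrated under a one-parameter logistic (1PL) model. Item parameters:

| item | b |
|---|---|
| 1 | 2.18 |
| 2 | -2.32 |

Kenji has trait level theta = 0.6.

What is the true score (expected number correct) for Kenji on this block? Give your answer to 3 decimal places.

P(theta) = 1 / (1 + exp(−(theta − b)))
P_1 = 1/(1+e^{1.5800}) = 0.1708
P_2 = 1/(1+e^{-2.9200}) = 0.9488
E[score] = 0.1708 + 0.9488 = 1.1196

1.120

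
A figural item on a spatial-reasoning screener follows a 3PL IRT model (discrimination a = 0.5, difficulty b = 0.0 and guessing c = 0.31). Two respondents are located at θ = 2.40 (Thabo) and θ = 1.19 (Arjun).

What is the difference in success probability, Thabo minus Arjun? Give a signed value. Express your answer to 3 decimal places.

P(θ) = c + (1 − c) · 1 / (1 + exp(−a(θ − b)))
P(Thabo) = 0.8403  [exponent 1.2000]
P(Arjun) = 0.7547  [exponent 0.5950]
Difference = 0.8403 − 0.7547 = 0.0856

0.086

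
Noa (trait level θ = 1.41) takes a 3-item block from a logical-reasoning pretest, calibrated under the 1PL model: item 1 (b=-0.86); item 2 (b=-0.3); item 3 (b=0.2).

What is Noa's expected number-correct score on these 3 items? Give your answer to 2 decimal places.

2.52

P(θ) = 1 / (1 + exp(−(θ − b)))
P_1 = 1/(1+e^{-2.2700}) = 0.9064
P_2 = 1/(1+e^{-1.7100}) = 0.8468
P_3 = 1/(1+e^{-1.2100}) = 0.7703
E[score] = 0.9064 + 0.8468 + 0.7703 = 2.5235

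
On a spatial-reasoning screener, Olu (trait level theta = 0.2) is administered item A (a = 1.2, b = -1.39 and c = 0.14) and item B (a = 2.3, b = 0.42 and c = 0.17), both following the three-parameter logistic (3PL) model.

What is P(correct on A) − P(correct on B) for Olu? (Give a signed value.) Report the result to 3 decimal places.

P(theta) = c + (1 − c) · 1 / (1 + exp(−a(theta − b)))
P_A = 0.8889
P_B = 0.4822
P_A − P_B = 0.4067

0.407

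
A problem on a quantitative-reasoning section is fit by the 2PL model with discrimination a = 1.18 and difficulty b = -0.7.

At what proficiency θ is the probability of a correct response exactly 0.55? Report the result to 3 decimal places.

-0.530

P(θ) = 1 / (1 + exp(−a(θ − b)))
logit = ln(0.5500/0.4500) = 0.2007
θ = b + logit/(a) = -0.7 + 0.2007/1.1800 = -0.5299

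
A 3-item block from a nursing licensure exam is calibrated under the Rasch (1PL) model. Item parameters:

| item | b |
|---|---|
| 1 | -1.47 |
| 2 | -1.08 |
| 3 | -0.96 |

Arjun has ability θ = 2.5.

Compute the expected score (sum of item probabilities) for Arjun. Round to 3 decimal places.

P(θ) = 1 / (1 + exp(−(θ − b)))
P_1 = 1/(1+e^{-3.9700}) = 0.9815
P_2 = 1/(1+e^{-3.5800}) = 0.9729
P_3 = 1/(1+e^{-3.4600}) = 0.9695
E[score] = 0.9815 + 0.9729 + 0.9695 = 2.9239

2.924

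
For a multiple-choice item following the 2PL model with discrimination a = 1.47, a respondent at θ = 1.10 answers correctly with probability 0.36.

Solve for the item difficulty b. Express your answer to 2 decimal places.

1.49

P(θ) = 1 / (1 + exp(−a(θ − b)))
logit(0.36) = ln(0.36/0.64) = -0.5754
b = θ − logit/(a) = 1.10 − (-0.5754)/1.4700 = 1.4914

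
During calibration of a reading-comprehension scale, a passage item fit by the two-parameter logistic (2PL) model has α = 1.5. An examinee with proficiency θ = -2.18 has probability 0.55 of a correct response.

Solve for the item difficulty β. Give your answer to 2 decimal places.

-2.31

P(θ) = 1 / (1 + exp(−α(θ − β)))
logit(0.55) = ln(0.55/0.45) = 0.2007
β = θ − logit/(α) = -2.18 − 0.2007/1.5000 = -2.3138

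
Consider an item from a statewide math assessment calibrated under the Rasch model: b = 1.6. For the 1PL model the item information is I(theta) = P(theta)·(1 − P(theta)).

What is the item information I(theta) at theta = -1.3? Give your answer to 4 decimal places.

0.0494

P = 1/(1+e^{2.9000}) = 0.0522
P(1−P) = 0.0522 × 0.9478 = 0.0494
I = P(1−P) = 0.04943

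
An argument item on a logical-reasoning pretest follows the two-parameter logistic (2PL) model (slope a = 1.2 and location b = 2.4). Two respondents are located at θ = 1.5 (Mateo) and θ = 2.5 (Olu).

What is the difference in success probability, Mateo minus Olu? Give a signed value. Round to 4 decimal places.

-0.2765

P(θ) = 1 / (1 + exp(−a(θ − b)))
P(Mateo) = 0.2535  [exponent -1.0800]
P(Olu) = 0.5300  [exponent 0.1200]
Difference = 0.2535 − 0.5300 = -0.2765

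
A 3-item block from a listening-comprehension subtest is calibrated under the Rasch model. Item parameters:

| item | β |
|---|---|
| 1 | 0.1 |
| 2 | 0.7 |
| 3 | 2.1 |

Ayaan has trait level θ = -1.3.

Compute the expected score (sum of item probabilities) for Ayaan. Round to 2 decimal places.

0.35

P(θ) = 1 / (1 + exp(−(θ − β)))
P_1 = 1/(1+e^{1.4000}) = 0.1978
P_2 = 1/(1+e^{2.0000}) = 0.1192
P_3 = 1/(1+e^{3.4000}) = 0.0323
E[score] = 0.1978 + 0.1192 + 0.0323 = 0.3493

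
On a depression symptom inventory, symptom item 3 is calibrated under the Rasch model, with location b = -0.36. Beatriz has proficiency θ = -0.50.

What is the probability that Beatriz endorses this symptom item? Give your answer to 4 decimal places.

P(θ) = 1 / (1 + exp(−(θ − b)))
Exponent: (-0.50 − (-0.36)) = -0.1400
1/(1 + e^{0.1400}) = 0.4651
P = 0.4651

0.4651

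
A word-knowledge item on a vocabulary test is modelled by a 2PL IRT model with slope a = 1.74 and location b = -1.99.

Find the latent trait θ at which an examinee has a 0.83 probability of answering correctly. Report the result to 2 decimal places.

P(θ) = 1 / (1 + exp(−a(θ − b)))
logit = ln(0.8300/0.1700) = 1.5856
θ = b + logit/(a) = -1.99 + 1.5856/1.7400 = -1.0787

-1.08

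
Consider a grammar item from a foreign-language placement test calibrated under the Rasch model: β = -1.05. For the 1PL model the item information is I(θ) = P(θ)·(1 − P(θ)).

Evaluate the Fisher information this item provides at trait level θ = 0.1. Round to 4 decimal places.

P = 1/(1+e^{-1.1500}) = 0.7595
P(1−P) = 0.7595 × 0.2405 = 0.1827
I = P(1−P) = 0.18265

0.1827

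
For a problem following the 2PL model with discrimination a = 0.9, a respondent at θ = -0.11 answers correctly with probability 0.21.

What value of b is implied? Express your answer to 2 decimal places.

1.36

P(θ) = 1 / (1 + exp(−a(θ − b)))
logit(0.21) = ln(0.21/0.79) = -1.3249
b = θ − logit/(a) = -0.11 − (-1.3249)/0.9000 = 1.3621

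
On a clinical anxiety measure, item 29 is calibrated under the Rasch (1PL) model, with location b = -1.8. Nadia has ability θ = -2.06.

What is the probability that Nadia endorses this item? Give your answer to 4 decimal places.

0.4354

P(θ) = 1 / (1 + exp(−(θ − b)))
Exponent: (-2.06 − (-1.8)) = -0.2600
1/(1 + e^{0.2600}) = 0.4354
P = 0.4354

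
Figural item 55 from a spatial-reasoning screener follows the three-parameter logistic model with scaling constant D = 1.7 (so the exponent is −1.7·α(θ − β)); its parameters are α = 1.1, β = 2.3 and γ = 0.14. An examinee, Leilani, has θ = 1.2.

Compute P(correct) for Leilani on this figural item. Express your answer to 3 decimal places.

0.237

P(θ) = γ + (1 − γ) · 1 / (1 + exp(−D·α(θ − β)))
Exponent: 1.7 × 1.1 × (1.2 − 2.3) = -2.0570
1/(1 + e^{2.0570}) = 0.1133
P = 0.14 + 0.86 × 0.1133 = 0.2375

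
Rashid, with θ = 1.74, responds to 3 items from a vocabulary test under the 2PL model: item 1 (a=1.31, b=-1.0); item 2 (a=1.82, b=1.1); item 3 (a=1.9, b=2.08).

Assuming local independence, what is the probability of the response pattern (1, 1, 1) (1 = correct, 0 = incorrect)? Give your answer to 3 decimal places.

P(θ) = 1 / (1 + exp(−a(θ − b)))
P_1 = 1/(1+e^{-3.5894}) = 0.9731
P_2 = 1/(1+e^{-1.1648}) = 0.7622
P_3 = 1/(1+e^{0.6460}) = 0.3439
L = P_1 × P_2 × P_3 = 0.9731 × 0.7622 × 0.3439 = 0.25507

0.255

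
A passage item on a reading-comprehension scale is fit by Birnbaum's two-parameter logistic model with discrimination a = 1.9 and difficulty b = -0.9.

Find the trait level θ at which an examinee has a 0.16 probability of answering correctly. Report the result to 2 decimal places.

-1.77

P(θ) = 1 / (1 + exp(−a(θ − b)))
logit = ln(0.1600/0.8400) = -1.6582
θ = b + logit/(a) = -0.9 + (-1.6582)/1.9000 = -1.7728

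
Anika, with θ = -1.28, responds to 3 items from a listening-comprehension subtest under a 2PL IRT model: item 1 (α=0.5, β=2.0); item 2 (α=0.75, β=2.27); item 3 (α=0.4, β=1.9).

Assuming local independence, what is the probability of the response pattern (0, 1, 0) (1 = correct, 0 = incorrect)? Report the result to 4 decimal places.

0.0427

P(θ) = 1 / (1 + exp(−α(θ − β)))
P_1 = 1/(1+e^{1.6400}) = 0.1625
P_2 = 1/(1+e^{2.6625}) = 0.0652
P_3 = 1/(1+e^{1.2720}) = 0.2189
L = (1−P_1) × P_2 × (1−P_3) = 0.8375 × 0.0652 × 0.7811 = 0.04267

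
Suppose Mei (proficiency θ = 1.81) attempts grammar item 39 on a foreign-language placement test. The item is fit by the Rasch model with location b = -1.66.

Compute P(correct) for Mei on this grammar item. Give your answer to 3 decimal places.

P(θ) = 1 / (1 + exp(−(θ − b)))
Exponent: (1.81 − (-1.66)) = 3.4700
1/(1 + e^{-3.4700}) = 0.9698
P = 0.9698

0.970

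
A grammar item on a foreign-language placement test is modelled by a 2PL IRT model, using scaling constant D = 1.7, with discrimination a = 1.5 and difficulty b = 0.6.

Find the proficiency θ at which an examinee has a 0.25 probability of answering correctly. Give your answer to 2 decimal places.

P(θ) = 1 / (1 + exp(−D·a(θ − b)))
logit = ln(0.2500/0.7500) = -1.0986
θ = b + logit/(1.7·a) = 0.6 + (-1.0986)/2.5500 = 0.1692

0.17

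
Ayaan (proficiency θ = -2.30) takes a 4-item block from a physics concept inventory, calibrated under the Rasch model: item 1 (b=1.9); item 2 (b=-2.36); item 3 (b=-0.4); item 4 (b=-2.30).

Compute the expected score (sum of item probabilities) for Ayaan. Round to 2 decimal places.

1.16

P(θ) = 1 / (1 + exp(−(θ − b)))
P_1 = 1/(1+e^{4.2000}) = 0.0148
P_2 = 1/(1+e^{-0.0600}) = 0.5150
P_3 = 1/(1+e^{1.9000}) = 0.1301
P_4 = 1/(1+e^{0.0000}) = 0.5000
E[score] = 0.0148 + 0.5150 + 0.1301 + 0.5000 = 1.1599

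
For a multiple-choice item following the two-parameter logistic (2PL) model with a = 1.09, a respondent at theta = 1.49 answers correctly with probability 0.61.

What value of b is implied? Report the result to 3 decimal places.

P(theta) = 1 / (1 + exp(−a(theta − b)))
logit(0.61) = ln(0.61/0.39) = 0.4473
b = theta − logit/(a) = 1.49 − 0.4473/1.0900 = 1.0796

1.080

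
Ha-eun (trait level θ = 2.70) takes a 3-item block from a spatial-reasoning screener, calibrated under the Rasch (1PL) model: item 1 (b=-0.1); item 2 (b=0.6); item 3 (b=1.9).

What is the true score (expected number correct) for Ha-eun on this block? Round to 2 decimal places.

2.52

P(θ) = 1 / (1 + exp(−(θ − b)))
P_1 = 1/(1+e^{-2.8000}) = 0.9427
P_2 = 1/(1+e^{-2.1000}) = 0.8909
P_3 = 1/(1+e^{-0.8000}) = 0.6900
E[score] = 0.9427 + 0.8909 + 0.6900 = 2.5236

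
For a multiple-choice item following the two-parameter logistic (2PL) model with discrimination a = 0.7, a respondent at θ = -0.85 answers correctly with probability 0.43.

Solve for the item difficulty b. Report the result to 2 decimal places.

-0.45

P(θ) = 1 / (1 + exp(−a(θ − b)))
logit(0.43) = ln(0.43/0.57) = -0.2819
b = θ − logit/(a) = -0.85 − (-0.2819)/0.7000 = -0.4474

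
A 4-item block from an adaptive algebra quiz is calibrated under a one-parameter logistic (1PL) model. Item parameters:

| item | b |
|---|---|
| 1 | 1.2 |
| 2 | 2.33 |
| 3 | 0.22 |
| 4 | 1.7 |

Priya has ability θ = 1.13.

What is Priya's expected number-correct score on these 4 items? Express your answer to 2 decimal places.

1.79

P(θ) = 1 / (1 + exp(−(θ − b)))
P_1 = 1/(1+e^{0.0700}) = 0.4825
P_2 = 1/(1+e^{1.2000}) = 0.2315
P_3 = 1/(1+e^{-0.9100}) = 0.7130
P_4 = 1/(1+e^{0.5700}) = 0.3612
E[score] = 0.4825 + 0.2315 + 0.7130 + 0.3612 = 1.7882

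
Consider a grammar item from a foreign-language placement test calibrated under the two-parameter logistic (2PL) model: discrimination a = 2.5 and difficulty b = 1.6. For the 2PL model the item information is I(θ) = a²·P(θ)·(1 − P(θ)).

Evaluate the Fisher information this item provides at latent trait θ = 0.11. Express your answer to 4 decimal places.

0.1437

P = 1/(1+e^{3.7250}) = 0.0235
P(1−P) = 0.0235 × 0.9765 = 0.0230
I = a² × P(1−P) = 2.5² × 0.0230 = 0.14369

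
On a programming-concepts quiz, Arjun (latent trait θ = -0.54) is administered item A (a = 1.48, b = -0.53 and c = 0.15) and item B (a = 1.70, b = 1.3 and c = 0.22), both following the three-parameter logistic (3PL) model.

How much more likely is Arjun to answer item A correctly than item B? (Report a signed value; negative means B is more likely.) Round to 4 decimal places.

P(θ) = c + (1 − c) · 1 / (1 + exp(−a(θ − b)))
P_A = 0.5719
P_B = 0.2527
P_A − P_B = 0.3191

0.3191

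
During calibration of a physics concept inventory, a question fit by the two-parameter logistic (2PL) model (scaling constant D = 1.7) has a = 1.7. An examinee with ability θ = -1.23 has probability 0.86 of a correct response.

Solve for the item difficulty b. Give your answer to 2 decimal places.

P(θ) = 1 / (1 + exp(−D·a(θ − b)))
logit(0.86) = ln(0.86/0.14) = 1.8153
b = θ − logit/(1.7·a) = -1.23 − 1.8153/2.8900 = -1.8581

-1.86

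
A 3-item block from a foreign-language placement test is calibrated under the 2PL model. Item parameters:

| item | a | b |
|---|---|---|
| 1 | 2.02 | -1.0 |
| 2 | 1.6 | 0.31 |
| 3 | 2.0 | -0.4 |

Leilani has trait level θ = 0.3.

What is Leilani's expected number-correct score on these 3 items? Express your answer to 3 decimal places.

2.231

P(θ) = 1 / (1 + exp(−a(θ − b)))
P_1 = 1/(1+e^{-2.6260}) = 0.9325
P_2 = 1/(1+e^{0.0160}) = 0.4960
P_3 = 1/(1+e^{-1.4000}) = 0.8022
E[score] = 0.9325 + 0.4960 + 0.8022 = 2.2307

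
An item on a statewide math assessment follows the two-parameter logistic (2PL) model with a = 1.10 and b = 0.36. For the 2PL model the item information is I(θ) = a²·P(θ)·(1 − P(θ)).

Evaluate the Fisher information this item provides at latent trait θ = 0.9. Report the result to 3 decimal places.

P = 1/(1+e^{-0.5940}) = 0.6443
P(1−P) = 0.6443 × 0.3557 = 0.2292
I = a² × P(1−P) = 1.10² × 0.2292 = 0.27731

0.277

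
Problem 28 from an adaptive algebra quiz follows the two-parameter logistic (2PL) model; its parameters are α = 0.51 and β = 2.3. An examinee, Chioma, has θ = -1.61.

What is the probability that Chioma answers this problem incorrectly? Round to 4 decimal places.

0.8802

P(θ) = 1 / (1 + exp(−α(θ − β)))
Exponent: 0.51 × (-1.61 − 2.3) = -1.9941
1/(1 + e^{1.9941}) = 0.1198
P(incorrect) = 1 − 0.1198 = 0.8802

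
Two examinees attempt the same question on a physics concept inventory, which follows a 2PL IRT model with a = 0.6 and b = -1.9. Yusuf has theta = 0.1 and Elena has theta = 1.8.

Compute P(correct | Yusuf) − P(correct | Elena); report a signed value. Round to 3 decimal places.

-0.134

P(theta) = 1 / (1 + exp(−a(theta − b)))
P(Yusuf) = 0.7685  [exponent 1.2000]
P(Elena) = 0.9020  [exponent 2.2200]
Difference = 0.7685 − 0.9020 = -0.1335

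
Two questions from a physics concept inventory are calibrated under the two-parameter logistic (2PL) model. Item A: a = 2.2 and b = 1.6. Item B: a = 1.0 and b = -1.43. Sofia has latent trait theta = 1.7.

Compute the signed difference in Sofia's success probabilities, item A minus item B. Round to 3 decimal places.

-0.403

P(theta) = 1 / (1 + exp(−a(theta − b)))
P_A = 0.5548
P_B = 0.9581
P_A − P_B = -0.4033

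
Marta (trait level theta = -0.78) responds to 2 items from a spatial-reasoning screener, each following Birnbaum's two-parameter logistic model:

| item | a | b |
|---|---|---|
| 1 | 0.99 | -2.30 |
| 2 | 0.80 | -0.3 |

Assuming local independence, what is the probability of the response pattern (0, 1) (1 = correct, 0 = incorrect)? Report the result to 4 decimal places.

0.0736

P(theta) = 1 / (1 + exp(−a(theta − b)))
P_1 = 1/(1+e^{-1.5048}) = 0.8183
P_2 = 1/(1+e^{0.3840}) = 0.4052
L = (1−P_1) × P_2 = 0.1817 × 0.4052 = 0.07362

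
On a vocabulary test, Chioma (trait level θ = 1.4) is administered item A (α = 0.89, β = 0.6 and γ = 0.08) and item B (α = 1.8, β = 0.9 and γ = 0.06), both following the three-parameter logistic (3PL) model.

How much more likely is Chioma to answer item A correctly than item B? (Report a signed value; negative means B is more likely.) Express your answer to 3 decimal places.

-0.031

P(θ) = γ + (1 − γ) · 1 / (1 + exp(−α(θ − β)))
P_A = 0.6972
P_B = 0.7283
P_A − P_B = -0.0311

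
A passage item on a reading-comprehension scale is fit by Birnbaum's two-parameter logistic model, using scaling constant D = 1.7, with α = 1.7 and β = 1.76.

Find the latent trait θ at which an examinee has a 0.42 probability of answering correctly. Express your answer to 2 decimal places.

P(θ) = 1 / (1 + exp(−D·α(θ − β)))
logit = ln(0.4200/0.5800) = -0.3228
θ = β + logit/(1.7·α) = 1.76 + (-0.3228)/2.8900 = 1.6483

1.65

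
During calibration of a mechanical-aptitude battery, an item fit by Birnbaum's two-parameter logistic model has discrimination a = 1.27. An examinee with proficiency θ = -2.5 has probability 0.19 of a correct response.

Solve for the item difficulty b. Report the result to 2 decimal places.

-1.36

P(θ) = 1 / (1 + exp(−a(θ − b)))
logit(0.19) = ln(0.19/0.81) = -1.4500
b = θ − logit/(a) = -2.5 − (-1.4500)/1.2700 = -1.3583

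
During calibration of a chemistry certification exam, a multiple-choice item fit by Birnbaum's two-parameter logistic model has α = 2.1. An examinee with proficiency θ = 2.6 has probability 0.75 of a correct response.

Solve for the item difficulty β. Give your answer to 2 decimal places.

P(θ) = 1 / (1 + exp(−α(θ − β)))
logit(0.75) = ln(0.75/0.25) = 1.0986
β = θ − logit/(α) = 2.6 − 1.0986/2.1000 = 2.0769

2.08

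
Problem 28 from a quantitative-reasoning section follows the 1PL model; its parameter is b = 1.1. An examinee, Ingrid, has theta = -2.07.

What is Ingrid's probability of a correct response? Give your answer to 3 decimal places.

0.040

P(theta) = 1 / (1 + exp(−(theta − b)))
Exponent: (-2.07 − 1.1) = -3.1700
1/(1 + e^{3.1700}) = 0.0403
P = 0.0403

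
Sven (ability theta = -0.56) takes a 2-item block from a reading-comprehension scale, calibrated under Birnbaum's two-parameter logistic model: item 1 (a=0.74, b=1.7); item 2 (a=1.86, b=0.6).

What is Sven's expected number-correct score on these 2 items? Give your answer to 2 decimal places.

P(theta) = 1 / (1 + exp(−a(theta − b)))
P_1 = 1/(1+e^{1.6724}) = 0.1581
P_2 = 1/(1+e^{2.1576}) = 0.1036
E[score] = 0.1581 + 0.1036 = 0.2617

0.26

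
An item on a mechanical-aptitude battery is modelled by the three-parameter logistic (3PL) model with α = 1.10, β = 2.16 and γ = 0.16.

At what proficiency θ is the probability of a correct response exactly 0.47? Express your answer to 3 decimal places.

1.672

P(θ) = γ + (1 − γ) · 1 / (1 + exp(−α(θ − β)))
Remove guessing floor: (0.47 − 0.16)/(1 − 0.16) = 0.3690
logit = ln(0.3690/0.6310) = -0.5363
θ = β + logit/(α) = 2.16 + (-0.5363)/1.1000 = 1.6725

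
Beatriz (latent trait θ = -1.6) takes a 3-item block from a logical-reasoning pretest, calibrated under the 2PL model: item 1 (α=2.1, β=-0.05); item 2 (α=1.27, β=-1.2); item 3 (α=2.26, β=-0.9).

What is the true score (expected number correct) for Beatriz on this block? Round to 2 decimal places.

P(θ) = 1 / (1 + exp(−α(θ − β)))
P_1 = 1/(1+e^{3.2550}) = 0.0371
P_2 = 1/(1+e^{0.5080}) = 0.3757
P_3 = 1/(1+e^{1.5820}) = 0.1705
E[score] = 0.0371 + 0.3757 + 0.1705 = 0.5833

0.58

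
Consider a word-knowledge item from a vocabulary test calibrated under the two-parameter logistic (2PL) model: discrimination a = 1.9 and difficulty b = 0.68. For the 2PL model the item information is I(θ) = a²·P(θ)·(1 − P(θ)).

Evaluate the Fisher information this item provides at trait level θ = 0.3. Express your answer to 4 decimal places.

P = 1/(1+e^{0.7220}) = 0.3270
P(1−P) = 0.3270 × 0.6730 = 0.2201
I = a² × P(1−P) = 1.9² × 0.2201 = 0.79440

0.7944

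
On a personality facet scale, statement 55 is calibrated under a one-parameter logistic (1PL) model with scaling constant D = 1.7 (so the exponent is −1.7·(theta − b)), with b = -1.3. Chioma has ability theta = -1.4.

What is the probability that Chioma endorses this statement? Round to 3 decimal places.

P(theta) = 1 / (1 + exp(−D·(theta − b)))
Exponent: 1.7 × (-1.4 − (-1.3)) = -0.1700
1/(1 + e^{0.1700}) = 0.4576
P = 0.4576

0.458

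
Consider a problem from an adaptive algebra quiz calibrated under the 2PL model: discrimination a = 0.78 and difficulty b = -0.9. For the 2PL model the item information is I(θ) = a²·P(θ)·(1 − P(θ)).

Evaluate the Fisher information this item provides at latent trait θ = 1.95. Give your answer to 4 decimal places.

0.0536

P = 1/(1+e^{-2.2230}) = 0.9023
P(1−P) = 0.9023 × 0.0977 = 0.0882
I = a² × P(1−P) = 0.78² × 0.0882 = 0.05364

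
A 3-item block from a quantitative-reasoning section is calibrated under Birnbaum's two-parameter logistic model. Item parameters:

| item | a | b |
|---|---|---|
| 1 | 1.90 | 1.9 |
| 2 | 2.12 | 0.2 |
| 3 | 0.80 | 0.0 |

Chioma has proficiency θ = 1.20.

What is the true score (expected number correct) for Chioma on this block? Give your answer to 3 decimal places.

1.825

P(θ) = 1 / (1 + exp(−a(θ − b)))
P_1 = 1/(1+e^{1.3300}) = 0.2092
P_2 = 1/(1+e^{-2.1200}) = 0.8928
P_3 = 1/(1+e^{-0.9600}) = 0.7231
E[score] = 0.2092 + 0.8928 + 0.7231 = 1.8251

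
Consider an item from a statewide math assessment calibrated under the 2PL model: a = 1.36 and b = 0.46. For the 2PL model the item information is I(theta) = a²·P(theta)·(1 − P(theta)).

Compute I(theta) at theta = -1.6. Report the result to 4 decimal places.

P = 1/(1+e^{2.8016}) = 0.0572
P(1−P) = 0.0572 × 0.9428 = 0.0540
I = a² × P(1−P) = 1.36² × 0.0540 = 0.09981

0.0998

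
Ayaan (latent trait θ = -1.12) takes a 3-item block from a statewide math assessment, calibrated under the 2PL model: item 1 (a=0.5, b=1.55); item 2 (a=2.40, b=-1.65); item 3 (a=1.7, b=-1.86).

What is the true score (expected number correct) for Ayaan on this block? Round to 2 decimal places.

1.77

P(θ) = 1 / (1 + exp(−a(θ − b)))
P_1 = 1/(1+e^{1.3350}) = 0.2083
P_2 = 1/(1+e^{-1.2720}) = 0.7811
P_3 = 1/(1+e^{-1.2580}) = 0.7787
E[score] = 0.2083 + 0.7811 + 0.7787 = 1.7681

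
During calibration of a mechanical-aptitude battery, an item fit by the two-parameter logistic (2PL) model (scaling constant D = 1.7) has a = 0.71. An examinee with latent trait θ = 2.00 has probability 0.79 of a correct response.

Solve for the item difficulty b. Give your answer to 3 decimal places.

P(θ) = 1 / (1 + exp(−D·a(θ − b)))
logit(0.79) = ln(0.79/0.21) = 1.3249
b = θ − logit/(1.7·a) = 2.00 − 1.3249/1.2070 = 0.9023

0.902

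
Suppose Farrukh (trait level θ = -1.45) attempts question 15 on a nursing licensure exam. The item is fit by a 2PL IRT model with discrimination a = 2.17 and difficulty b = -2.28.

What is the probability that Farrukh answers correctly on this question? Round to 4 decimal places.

0.8583

P(θ) = 1 / (1 + exp(−a(θ − b)))
Exponent: 2.17 × (-1.45 − (-2.28)) = 1.8011
1/(1 + e^{-1.8011}) = 0.8583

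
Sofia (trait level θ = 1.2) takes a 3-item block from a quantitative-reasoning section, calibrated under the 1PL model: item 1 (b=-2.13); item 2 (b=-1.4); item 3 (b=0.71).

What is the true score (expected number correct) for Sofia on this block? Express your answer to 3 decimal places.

P(θ) = 1 / (1 + exp(−(θ − b)))
P_1 = 1/(1+e^{-3.3300}) = 0.9654
P_2 = 1/(1+e^{-2.6000}) = 0.9309
P_3 = 1/(1+e^{-0.4900}) = 0.6201
E[score] = 0.9654 + 0.9309 + 0.6201 = 2.5164

2.516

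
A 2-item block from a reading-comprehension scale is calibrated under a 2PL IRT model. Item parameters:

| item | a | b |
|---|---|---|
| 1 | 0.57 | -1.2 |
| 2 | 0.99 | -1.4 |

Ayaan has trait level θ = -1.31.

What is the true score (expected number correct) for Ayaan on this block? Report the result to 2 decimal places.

1.01

P(θ) = 1 / (1 + exp(−a(θ − b)))
P_1 = 1/(1+e^{0.0627}) = 0.4843
P_2 = 1/(1+e^{-0.0891}) = 0.5223
E[score] = 0.4843 + 0.5223 = 1.0066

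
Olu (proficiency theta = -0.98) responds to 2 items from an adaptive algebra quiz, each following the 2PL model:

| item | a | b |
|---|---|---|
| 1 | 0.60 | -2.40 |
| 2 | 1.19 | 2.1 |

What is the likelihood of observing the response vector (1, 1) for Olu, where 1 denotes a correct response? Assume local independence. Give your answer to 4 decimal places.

0.0175

P(theta) = 1 / (1 + exp(−a(theta − b)))
P_1 = 1/(1+e^{-0.8520}) = 0.7010
P_2 = 1/(1+e^{3.6652}) = 0.0250
L = P_1 × P_2 = 0.7010 × 0.0250 = 0.01750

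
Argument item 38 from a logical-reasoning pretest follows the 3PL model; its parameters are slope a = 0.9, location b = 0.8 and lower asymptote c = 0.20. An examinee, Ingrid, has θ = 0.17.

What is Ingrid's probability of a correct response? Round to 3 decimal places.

0.490

P(θ) = c + (1 − c) · 1 / (1 + exp(−a(θ − b)))
Exponent: 0.9 × (0.17 − 0.8) = -0.5670
1/(1 + e^{0.5670}) = 0.3619
P = 0.20 + 0.80 × 0.3619 = 0.4895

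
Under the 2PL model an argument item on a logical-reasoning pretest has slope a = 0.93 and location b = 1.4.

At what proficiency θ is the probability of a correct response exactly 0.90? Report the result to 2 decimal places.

3.76

P(θ) = 1 / (1 + exp(−a(θ − b)))
logit = ln(0.9000/0.1000) = 2.1972
θ = b + logit/(a) = 1.4 + 2.1972/0.9300 = 3.7626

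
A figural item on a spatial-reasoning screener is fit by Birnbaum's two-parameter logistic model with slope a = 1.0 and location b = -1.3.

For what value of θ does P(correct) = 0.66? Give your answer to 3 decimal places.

-0.637

P(θ) = 1 / (1 + exp(−a(θ − b)))
logit = ln(0.6600/0.3400) = 0.6633
θ = b + logit/(a) = -1.3 + 0.6633/1.0000 = -0.6367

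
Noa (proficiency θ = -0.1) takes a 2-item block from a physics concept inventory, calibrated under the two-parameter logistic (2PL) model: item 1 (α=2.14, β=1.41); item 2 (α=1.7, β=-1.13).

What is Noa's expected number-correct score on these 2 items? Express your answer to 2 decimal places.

0.89

P(θ) = 1 / (1 + exp(−α(θ − β)))
P_1 = 1/(1+e^{3.2314}) = 0.0380
P_2 = 1/(1+e^{-1.7510}) = 0.8521
E[score] = 0.0380 + 0.8521 = 0.8901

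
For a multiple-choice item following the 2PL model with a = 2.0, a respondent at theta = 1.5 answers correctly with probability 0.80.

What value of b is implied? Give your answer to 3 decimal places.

P(theta) = 1 / (1 + exp(−a(theta − b)))
logit(0.80) = ln(0.80/0.20) = 1.3863
b = theta − logit/(a) = 1.5 − 1.3863/2.0000 = 0.8069

0.807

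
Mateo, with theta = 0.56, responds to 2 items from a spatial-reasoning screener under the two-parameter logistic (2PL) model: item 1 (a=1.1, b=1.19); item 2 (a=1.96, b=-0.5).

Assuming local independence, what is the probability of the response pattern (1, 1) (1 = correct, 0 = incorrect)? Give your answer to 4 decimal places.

P(theta) = 1 / (1 + exp(−a(theta − b)))
P_1 = 1/(1+e^{0.6930}) = 0.3334
P_2 = 1/(1+e^{-2.0776}) = 0.8887
L = P_1 × P_2 = 0.3334 × 0.8887 = 0.29626

0.2963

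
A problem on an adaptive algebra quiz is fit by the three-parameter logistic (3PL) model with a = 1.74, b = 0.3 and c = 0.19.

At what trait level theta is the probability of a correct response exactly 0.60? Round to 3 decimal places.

P(theta) = c + (1 − c) · 1 / (1 + exp(−a(theta − b)))
Remove guessing floor: (0.60 − 0.19)/(1 − 0.19) = 0.5062
logit = ln(0.5062/0.4938) = 0.0247
theta = b + logit/(a) = 0.3 + 0.0247/1.7400 = 0.3142

0.314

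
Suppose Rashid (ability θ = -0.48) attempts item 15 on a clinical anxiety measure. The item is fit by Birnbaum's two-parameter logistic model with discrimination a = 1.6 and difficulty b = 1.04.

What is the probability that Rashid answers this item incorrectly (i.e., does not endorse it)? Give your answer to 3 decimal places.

P(θ) = 1 / (1 + exp(−a(θ − b)))
Exponent: 1.6 × (-0.48 − 1.04) = -2.4320
1/(1 + e^{2.4320}) = 0.0808
P(incorrect) = 1 − 0.0808 = 0.9192

0.919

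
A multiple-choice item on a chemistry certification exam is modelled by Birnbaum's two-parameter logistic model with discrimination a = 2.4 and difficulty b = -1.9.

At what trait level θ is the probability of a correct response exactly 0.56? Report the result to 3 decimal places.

P(θ) = 1 / (1 + exp(−a(θ − b)))
logit = ln(0.5600/0.4400) = 0.2412
θ = b + logit/(a) = -1.9 + 0.2412/2.4000 = -1.7995

-1.800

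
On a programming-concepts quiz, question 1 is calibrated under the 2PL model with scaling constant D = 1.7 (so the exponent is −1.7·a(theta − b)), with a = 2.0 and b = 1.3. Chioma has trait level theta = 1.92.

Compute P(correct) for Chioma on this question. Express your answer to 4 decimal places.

0.8917

P(theta) = 1 / (1 + exp(−D·a(theta − b)))
Exponent: 1.7 × 2.0 × (1.92 − 1.3) = 2.1080
1/(1 + e^{-2.1080}) = 0.8917
P = 0.8917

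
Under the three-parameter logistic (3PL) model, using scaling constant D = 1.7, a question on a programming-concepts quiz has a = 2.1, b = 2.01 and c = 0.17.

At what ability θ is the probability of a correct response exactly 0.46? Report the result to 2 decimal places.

P(θ) = c + (1 − c) · 1 / (1 + exp(−D·a(θ − b)))
Remove guessing floor: (0.46 − 0.17)/(1 − 0.17) = 0.3494
logit = ln(0.3494/0.6506) = -0.6217
θ = b + logit/(1.7·a) = 2.01 + (-0.6217)/3.5700 = 1.8359

1.84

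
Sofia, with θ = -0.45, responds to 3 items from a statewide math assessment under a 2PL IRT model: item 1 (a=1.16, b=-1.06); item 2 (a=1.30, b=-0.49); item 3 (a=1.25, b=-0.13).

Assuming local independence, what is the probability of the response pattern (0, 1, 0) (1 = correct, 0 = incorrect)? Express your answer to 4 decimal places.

P(θ) = 1 / (1 + exp(−a(θ − b)))
P_1 = 1/(1+e^{-0.7076}) = 0.6699
P_2 = 1/(1+e^{-0.0520}) = 0.5130
P_3 = 1/(1+e^{0.4000}) = 0.4013
L = (1−P_1) × P_2 × (1−P_3) = 0.3301 × 0.5130 × 0.5987 = 0.10139

0.1014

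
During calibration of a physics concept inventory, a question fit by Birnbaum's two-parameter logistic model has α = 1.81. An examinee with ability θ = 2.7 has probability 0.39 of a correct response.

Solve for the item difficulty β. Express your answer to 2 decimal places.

2.95

P(θ) = 1 / (1 + exp(−α(θ − β)))
logit(0.39) = ln(0.39/0.61) = -0.4473
β = θ − logit/(α) = 2.7 − (-0.4473)/1.8100 = 2.9471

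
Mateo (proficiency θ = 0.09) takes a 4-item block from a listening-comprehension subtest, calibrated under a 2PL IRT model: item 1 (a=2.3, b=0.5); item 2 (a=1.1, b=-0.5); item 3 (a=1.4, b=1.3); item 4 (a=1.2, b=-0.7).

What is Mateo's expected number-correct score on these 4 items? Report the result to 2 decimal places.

P(θ) = 1 / (1 + exp(−a(θ − b)))
P_1 = 1/(1+e^{0.9430}) = 0.2803
P_2 = 1/(1+e^{-0.6490}) = 0.6568
P_3 = 1/(1+e^{1.6940}) = 0.1553
P_4 = 1/(1+e^{-0.9480}) = 0.7207
E[score] = 0.2803 + 0.6568 + 0.1553 + 0.7207 = 1.8130

1.81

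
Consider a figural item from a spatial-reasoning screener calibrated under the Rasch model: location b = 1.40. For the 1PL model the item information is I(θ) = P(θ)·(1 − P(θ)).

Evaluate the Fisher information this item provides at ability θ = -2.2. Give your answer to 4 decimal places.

0.0259

P = 1/(1+e^{3.6000}) = 0.0266
P(1−P) = 0.0266 × 0.9734 = 0.0259
I = P(1−P) = 0.02589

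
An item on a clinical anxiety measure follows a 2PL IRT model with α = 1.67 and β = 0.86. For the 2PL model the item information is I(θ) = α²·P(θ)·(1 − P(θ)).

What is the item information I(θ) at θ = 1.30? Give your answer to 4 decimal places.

0.6110

P = 1/(1+e^{-0.7348}) = 0.6759
P(1−P) = 0.6759 × 0.3241 = 0.2191
I = α² × P(1−P) = 1.67² × 0.2191 = 0.61098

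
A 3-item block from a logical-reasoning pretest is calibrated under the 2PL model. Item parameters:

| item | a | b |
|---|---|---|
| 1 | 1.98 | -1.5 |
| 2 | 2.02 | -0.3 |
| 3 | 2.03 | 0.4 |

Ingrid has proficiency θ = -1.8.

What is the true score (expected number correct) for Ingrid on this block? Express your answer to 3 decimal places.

P(θ) = 1 / (1 + exp(−a(θ − b)))
P_1 = 1/(1+e^{0.5940}) = 0.3557
P_2 = 1/(1+e^{3.0300}) = 0.0461
P_3 = 1/(1+e^{4.4660}) = 0.0114
E[score] = 0.3557 + 0.0461 + 0.0114 = 0.4132

0.413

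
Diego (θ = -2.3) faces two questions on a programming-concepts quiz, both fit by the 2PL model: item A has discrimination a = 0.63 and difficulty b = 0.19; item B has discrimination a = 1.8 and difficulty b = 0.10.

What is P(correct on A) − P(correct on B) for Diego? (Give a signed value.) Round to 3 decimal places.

P(θ) = 1 / (1 + exp(−a(θ − b)))
P_A = 0.1724
P_B = 0.0131
P_A − P_B = 0.1593

0.159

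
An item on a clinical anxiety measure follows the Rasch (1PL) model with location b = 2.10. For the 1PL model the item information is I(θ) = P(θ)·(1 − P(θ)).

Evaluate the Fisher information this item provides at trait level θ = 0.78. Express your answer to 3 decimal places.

P = 1/(1+e^{1.3200}) = 0.2108
P(1−P) = 0.2108 × 0.7892 = 0.1664
I = P(1−P) = 0.16637

0.166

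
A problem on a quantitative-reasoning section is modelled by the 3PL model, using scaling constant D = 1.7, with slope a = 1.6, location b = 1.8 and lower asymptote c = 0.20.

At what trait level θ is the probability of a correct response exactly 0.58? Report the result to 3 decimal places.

P(θ) = c + (1 − c) · 1 / (1 + exp(−D·a(θ − b)))
Remove guessing floor: (0.58 − 0.20)/(1 − 0.20) = 0.4750
logit = ln(0.4750/0.5250) = -0.1001
θ = b + logit/(1.7·a) = 1.8 + (-0.1001)/2.7200 = 1.7632

1.763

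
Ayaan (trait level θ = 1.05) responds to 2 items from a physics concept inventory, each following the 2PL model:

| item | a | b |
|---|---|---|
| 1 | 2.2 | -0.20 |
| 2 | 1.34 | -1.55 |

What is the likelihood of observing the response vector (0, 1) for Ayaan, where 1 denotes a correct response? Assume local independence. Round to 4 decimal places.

0.0583

P(θ) = 1 / (1 + exp(−a(θ − b)))
P_1 = 1/(1+e^{-2.7500}) = 0.9399
P_2 = 1/(1+e^{-3.4840}) = 0.9702
L = (1−P_1) × P_2 = 0.0601 × 0.9702 = 0.05830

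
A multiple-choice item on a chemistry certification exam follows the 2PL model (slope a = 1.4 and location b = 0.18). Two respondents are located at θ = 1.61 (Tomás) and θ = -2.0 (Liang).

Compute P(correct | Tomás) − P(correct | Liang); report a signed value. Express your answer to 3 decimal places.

P(θ) = 1 / (1 + exp(−a(θ − b)))
P(Tomás) = 0.8810  [exponent 2.0020]
P(Liang) = 0.0451  [exponent -3.0520]
Difference = 0.8810 − 0.0451 = 0.8359

0.836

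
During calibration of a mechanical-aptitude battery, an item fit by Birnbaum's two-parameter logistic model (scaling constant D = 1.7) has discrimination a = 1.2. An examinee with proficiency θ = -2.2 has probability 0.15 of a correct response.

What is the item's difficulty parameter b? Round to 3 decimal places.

P(θ) = 1 / (1 + exp(−D·a(θ − b)))
logit(0.15) = ln(0.15/0.85) = -1.7346
b = θ − logit/(1.7·a) = -2.2 − (-1.7346)/2.0400 = -1.3497

-1.350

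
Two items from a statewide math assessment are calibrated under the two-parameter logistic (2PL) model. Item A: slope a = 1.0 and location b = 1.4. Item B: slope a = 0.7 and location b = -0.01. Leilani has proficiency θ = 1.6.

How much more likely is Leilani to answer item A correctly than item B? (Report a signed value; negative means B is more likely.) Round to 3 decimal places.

P(θ) = 1 / (1 + exp(−a(θ − b)))
P_A = 0.5498
P_B = 0.7553
P_A − P_B = -0.2055

-0.205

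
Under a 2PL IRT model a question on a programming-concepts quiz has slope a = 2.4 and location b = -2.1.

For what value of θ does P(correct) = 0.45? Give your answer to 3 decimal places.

-2.184

P(θ) = 1 / (1 + exp(−a(θ − b)))
logit = ln(0.4500/0.5500) = -0.2007
θ = b + logit/(a) = -2.1 + (-0.2007)/2.4000 = -2.1836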